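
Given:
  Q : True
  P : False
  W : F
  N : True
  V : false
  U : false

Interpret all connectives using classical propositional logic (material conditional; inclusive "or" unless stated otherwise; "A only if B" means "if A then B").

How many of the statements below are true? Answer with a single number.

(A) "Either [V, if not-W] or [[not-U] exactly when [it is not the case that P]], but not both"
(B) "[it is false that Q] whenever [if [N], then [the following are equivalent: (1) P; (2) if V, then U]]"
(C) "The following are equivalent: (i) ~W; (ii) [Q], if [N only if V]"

(A): Formalization: (¬W → V) ⊕ (¬U ↔ ¬P)

¬W = ¬F = T
¬W → V = T → F = F
¬U = ¬F = T
¬P = ¬F = T
¬U ↔ ¬P = T ↔ T = T
(¬W → V) ⊕ (¬U ↔ ¬P) = F ⊕ T = T
So (A) is true.

(B): In symbols: (N → (P ↔ (V → U))) → ¬Q

V → U = F → F = T
P ↔ (V → U) = F ↔ T = F
N → (P ↔ (V → U)) = T → F = F
¬Q = ¬T = F
(N → (P ↔ (V → U))) → ¬Q = F → F = T
Thus (B) is true.

(C): Parsed as ¬W ↔ ((N → V) → Q)

¬W = ¬F = T
N → V = T → F = F
(N → V) → Q = F → T = T
¬W ↔ ((N → V) → Q) = T ↔ T = T
Hence (C) is true.

Count: 3.

3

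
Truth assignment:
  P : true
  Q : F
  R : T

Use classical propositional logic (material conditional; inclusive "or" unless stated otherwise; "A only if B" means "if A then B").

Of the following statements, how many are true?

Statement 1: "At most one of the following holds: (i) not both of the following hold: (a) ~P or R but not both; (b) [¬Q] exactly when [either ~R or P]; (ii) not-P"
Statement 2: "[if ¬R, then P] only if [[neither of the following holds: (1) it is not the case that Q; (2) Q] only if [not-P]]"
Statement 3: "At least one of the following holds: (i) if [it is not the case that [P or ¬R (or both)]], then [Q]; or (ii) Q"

Statement 1: In symbols: ((~P xor R) nand (~Q <-> (~R | P))) nand ~P

~P = ~T = F
~P xor R = F xor T = T
~Q = ~F = T
~R = ~T = F
~R | P = F | T = T
~Q <-> (~R | P) = T <-> T = T
(~P xor R) nand (~Q <-> (~R | P)) = T nand T = F
~P = ~T = F
((~P xor R) nand (~Q <-> (~R | P))) nand ~P = F nand F = T
Thus Statement 1 is true.

Statement 2: Parsed as (~R -> P) -> ((~Q nor Q) -> ~P)

~R = ~T = F
~R -> P = F -> T = T
~Q = ~F = T
~Q nor Q = T nor F = F
~P = ~T = F
(~Q nor Q) -> ~P = F -> F = T
(~R -> P) -> ((~Q nor Q) -> ~P) = T -> T = T
Thus Statement 2 is true.

Statement 3: This is (~(P | ~R) -> Q) | Q.

~R = ~T = F
P | ~R = T | F = T
~(P | ~R) = ~T = F
~(P | ~R) -> Q = F -> F = T
(~(P | ~R) -> Q) | Q = T | F = T
So Statement 3 is true.

3 of the 3 statements are true.

3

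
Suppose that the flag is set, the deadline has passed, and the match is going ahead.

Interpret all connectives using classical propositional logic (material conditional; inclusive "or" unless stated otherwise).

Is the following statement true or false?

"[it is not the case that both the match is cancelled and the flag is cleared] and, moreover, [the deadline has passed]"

Let R = "the match is cancelled" (False), P = "the flag is set" (True), Q = "the deadline has passed" (True).
Formalization: (R nand not P) and Q

not P = not True = False
R nand not P = False nand False = True
(R nand not P) and Q = True and True = True

True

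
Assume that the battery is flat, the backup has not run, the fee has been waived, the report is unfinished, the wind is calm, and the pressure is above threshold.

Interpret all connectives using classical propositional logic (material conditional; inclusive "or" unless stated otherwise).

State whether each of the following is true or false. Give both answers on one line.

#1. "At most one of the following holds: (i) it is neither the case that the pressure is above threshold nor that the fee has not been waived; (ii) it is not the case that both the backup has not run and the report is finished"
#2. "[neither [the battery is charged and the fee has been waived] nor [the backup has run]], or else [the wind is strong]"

#1 T; #2 T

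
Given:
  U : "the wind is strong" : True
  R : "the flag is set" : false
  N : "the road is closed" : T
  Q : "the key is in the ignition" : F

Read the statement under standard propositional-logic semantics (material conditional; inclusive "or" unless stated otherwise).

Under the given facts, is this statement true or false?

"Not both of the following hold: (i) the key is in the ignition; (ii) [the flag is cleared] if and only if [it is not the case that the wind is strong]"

True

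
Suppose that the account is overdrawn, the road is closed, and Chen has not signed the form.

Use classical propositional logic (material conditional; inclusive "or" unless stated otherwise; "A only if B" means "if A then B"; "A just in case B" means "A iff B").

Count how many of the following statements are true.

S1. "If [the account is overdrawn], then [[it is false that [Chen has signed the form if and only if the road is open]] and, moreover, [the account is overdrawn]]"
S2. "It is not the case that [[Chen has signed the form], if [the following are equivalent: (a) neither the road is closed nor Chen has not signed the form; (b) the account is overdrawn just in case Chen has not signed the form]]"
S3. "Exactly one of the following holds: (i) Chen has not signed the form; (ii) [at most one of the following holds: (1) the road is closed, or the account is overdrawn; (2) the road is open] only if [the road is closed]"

0

Let P = "the account is overdrawn" (T), R = "Chen has signed the form" (F), Q = "the road is closed" (T).

S1: In symbols: P → (¬(R ↔ ¬Q) ∧ P)

¬Q = ¬T = F
R ↔ ¬Q = F ↔ F = T
¬(R ↔ ¬Q) = ¬T = F
¬(R ↔ ¬Q) ∧ P = F ∧ T = F
P → (¬(R ↔ ¬Q) ∧ P) = T → F = F
So S1 is false.

S2: In symbols: ¬(((Q ↓ ¬R) ↔ (P ↔ ¬R)) → R)

¬R = ¬F = T
Q ↓ ¬R = T ↓ T = F
¬R = ¬F = T
P ↔ ¬R = T ↔ T = T
(Q ↓ ¬R) ↔ (P ↔ ¬R) = F ↔ T = F
((Q ↓ ¬R) ↔ (P ↔ ¬R)) → R = F → F = T
¬(((Q ↓ ¬R) ↔ (P ↔ ¬R)) → R) = ¬T = F
Thus S2 is false.

S3: Formalization: ¬R ⊕ (((Q ∨ P) ↑ ¬Q) → Q)

¬R = ¬F = T
Q ∨ P = T ∨ T = T
¬Q = ¬T = F
(Q ∨ P) ↑ ¬Q = T ↑ F = T
((Q ∨ P) ↑ ¬Q) → Q = T → T = T
¬R ⊕ (((Q ∨ P) ↑ ¬Q) → Q) = T ⊕ T = F
Thus S3 is false.

Count: 0.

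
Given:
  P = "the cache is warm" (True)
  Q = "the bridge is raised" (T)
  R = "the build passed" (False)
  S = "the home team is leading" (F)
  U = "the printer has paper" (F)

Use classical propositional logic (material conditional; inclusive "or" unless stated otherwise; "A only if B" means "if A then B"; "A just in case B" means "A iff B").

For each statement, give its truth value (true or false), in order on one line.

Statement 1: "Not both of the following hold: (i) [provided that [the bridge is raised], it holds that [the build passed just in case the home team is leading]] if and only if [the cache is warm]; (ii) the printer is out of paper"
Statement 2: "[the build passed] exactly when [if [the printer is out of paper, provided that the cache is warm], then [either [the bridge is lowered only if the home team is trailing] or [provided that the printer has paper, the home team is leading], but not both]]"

Statement 1 false, Statement 2 true

Statement 1: In symbols: ((Q -> (R iff S)) iff P) nand not U

R iff S = False iff False = True
Q -> (R iff S) = True -> True = True
(Q -> (R iff S)) iff P = True iff True = True
not U = not False = True
((Q -> (R iff S)) iff P) nand not U = True nand True = False
So Statement 1 is false.

Statement 2: Formalization: R iff ((P -> not U) -> ((not Q -> not S) xor (U -> S)))

not U = not False = True
P -> not U = True -> True = True
not Q = not True = False
not S = not False = True
not Q -> not S = False -> True = True
U -> S = False -> False = True
(not Q -> not S) xor (U -> S) = True xor True = False
(P -> not U) -> ((not Q -> not S) xor (U -> S)) = True -> False = False
R iff ((P -> not U) -> ((not Q -> not S) xor (U -> S))) = False iff False = True
Hence Statement 2 is true.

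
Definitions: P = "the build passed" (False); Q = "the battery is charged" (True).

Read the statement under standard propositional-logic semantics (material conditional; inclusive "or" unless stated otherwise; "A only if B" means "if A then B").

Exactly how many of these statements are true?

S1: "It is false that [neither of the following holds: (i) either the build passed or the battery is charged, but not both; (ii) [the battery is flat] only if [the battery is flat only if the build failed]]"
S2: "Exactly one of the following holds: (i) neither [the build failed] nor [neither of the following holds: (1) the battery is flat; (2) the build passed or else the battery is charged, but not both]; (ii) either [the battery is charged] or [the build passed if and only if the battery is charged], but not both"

S1: This is not ((P xor Q) nor (not Q -> (not Q -> not P))).

P xor Q = False xor True = True
not Q = not True = False
not Q = not True = False
not P = not False = True
not Q -> not P = False -> True = True
not Q -> (not Q -> not P) = False -> True = True
(P xor Q) nor (not Q -> (not Q -> not P)) = True nor True = False
not ((P xor Q) nor (not Q -> (not Q -> not P))) = not False = True
So S1 is true.

S2: In symbols: (not P nor (not Q nor (P xor Q))) xor (Q xor (P iff Q))

not P = not False = True
not Q = not True = False
P xor Q = False xor True = True
not Q nor (P xor Q) = False nor True = False
not P nor (not Q nor (P xor Q)) = True nor False = False
P iff Q = False iff True = False
Q xor (P iff Q) = True xor False = True
(not P nor (not Q nor (P xor Q))) xor (Q xor (P iff Q)) = False xor True = True
So S2 is true.

2 of the 2 statements are true (S1, S2).

2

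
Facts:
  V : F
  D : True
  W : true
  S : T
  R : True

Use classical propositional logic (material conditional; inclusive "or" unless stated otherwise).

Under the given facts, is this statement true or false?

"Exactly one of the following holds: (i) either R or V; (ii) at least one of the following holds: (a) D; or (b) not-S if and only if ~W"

The statement is false.

Parsed as (R ∨ V) ⊕ (D ∨ (¬S ↔ ¬W))

R ∨ V = T ∨ F = T
¬S = ¬T = F
¬W = ¬T = F
¬S ↔ ¬W = F ↔ F = T
D ∨ (¬S ↔ ¬W) = T ∨ T = T
(R ∨ V) ⊕ (D ∨ (¬S ↔ ¬W)) = T ⊕ T = F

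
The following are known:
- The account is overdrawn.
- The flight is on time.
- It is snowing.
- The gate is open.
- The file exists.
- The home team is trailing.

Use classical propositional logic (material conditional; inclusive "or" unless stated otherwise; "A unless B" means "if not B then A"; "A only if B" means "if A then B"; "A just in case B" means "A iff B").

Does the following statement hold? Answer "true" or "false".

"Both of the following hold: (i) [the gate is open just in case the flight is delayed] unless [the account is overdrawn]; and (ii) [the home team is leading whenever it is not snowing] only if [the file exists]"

Let S = "the gate is open" (T), Q = "the flight is delayed" (F), P = "the account is overdrawn" (T), R = "it is snowing" (T), V = "the home team is leading" (F), U = "the file exists" (T).
This is ((S ↔ Q) ∨ P) ∧ ((¬R → V) → U).

S ↔ Q = T ↔ F = F
(S ↔ Q) ∨ P = F ∨ T = T
¬R = ¬T = F
¬R → V = F → F = T
(¬R → V) → U = T → T = T
((S ↔ Q) ∨ P) ∧ ((¬R → V) → U) = T ∧ T = T

true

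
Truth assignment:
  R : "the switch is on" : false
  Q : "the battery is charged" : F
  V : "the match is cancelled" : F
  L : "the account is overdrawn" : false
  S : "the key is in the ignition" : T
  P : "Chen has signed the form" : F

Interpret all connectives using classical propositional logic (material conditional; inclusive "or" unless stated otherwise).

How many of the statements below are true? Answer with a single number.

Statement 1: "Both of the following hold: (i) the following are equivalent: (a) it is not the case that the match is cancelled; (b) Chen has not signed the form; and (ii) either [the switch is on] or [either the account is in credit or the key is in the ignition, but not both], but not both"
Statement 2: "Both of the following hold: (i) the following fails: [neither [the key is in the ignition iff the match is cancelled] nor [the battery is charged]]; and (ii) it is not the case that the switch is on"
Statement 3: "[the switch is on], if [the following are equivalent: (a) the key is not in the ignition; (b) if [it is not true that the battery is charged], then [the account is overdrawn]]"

Statement 1: Parsed as (¬V ↔ ¬P) ∧ (R ⊕ (¬L ⊕ S))

¬V = ¬F = T
¬P = ¬F = T
¬V ↔ ¬P = T ↔ T = T
¬L = ¬F = T
¬L ⊕ S = T ⊕ T = F
R ⊕ (¬L ⊕ S) = F ⊕ F = F
(¬V ↔ ¬P) ∧ (R ⊕ (¬L ⊕ S)) = T ∧ F = F
So Statement 1 is false.

Statement 2: This is ¬((S ↔ V) ↓ Q) ∧ ¬R.

S ↔ V = T ↔ F = F
(S ↔ V) ↓ Q = F ↓ F = T
¬((S ↔ V) ↓ Q) = ¬T = F
¬R = ¬F = T
¬((S ↔ V) ↓ Q) ∧ ¬R = F ∧ T = F
Thus Statement 2 is false.

Statement 3: This is (¬S ↔ (¬Q → L)) → R.

¬S = ¬T = F
¬Q = ¬F = T
¬Q → L = T → F = F
¬S ↔ (¬Q → L) = F ↔ F = T
(¬S ↔ (¬Q → L)) → R = T → F = F
Thus Statement 3 is false.

Count: 0.

0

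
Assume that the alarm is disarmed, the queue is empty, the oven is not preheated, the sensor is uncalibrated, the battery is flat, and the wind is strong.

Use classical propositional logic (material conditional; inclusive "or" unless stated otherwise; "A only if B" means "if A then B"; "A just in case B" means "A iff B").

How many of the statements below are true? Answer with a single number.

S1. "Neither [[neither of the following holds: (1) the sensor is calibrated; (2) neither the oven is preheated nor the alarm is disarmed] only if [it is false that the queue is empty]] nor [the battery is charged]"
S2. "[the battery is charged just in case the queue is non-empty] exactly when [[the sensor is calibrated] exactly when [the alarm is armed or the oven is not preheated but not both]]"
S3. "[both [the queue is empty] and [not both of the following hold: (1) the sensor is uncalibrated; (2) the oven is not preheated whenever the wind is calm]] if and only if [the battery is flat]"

Let G = "the sensor is calibrated" (F), R = "the oven is preheated" (F), K = "the alarm is armed" (F), L = "the queue is empty" (T), M = "the battery is charged" (F), Q = "the wind is strong" (T).

S1: This is ((G ↓ (R ↓ ¬K)) → ¬L) ↓ M.

¬K = ¬F = T
R ↓ ¬K = F ↓ T = F
G ↓ (R ↓ ¬K) = F ↓ F = T
¬L = ¬T = F
(G ↓ (R ↓ ¬K)) → ¬L = T → F = F
((G ↓ (R ↓ ¬K)) → ¬L) ↓ M = F ↓ F = T
Hence S1 is true.

S2: This is (M ↔ ¬L) ↔ (G ↔ (K ⊕ ¬R)).

¬L = ¬T = F
M ↔ ¬L = F ↔ F = T
¬R = ¬F = T
K ⊕ ¬R = F ⊕ T = T
G ↔ (K ⊕ ¬R) = F ↔ T = F
(M ↔ ¬L) ↔ (G ↔ (K ⊕ ¬R)) = T ↔ F = F
Thus S2 is false.

S3: This is (L ∧ (¬G ↑ (¬Q → ¬R))) ↔ ¬M.

¬G = ¬F = T
¬Q = ¬T = F
¬R = ¬F = T
¬Q → ¬R = F → T = T
¬G ↑ (¬Q → ¬R) = T ↑ T = F
L ∧ (¬G ↑ (¬Q → ¬R)) = T ∧ F = F
¬M = ¬F = T
(L ∧ (¬G ↑ (¬Q → ¬R))) ↔ ¬M = F ↔ T = F
Hence S3 is false.

True statements: 1.

1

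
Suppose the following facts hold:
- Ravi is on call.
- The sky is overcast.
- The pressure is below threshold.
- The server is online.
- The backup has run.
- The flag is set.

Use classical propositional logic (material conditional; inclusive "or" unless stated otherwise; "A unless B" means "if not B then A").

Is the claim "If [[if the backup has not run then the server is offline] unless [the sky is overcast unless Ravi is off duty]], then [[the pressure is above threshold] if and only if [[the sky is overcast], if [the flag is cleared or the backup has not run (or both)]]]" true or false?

Let G = "the backup has run" (T), N = "the server is online" (T), W = "the sky is overcast" (T), S = "Ravi is on call" (T), U = "the pressure is above threshold" (F), P = "the flag is set" (T).
Parsed as ((~G -> ~N) | (W | ~S)) -> (U <-> ((~P | ~G) -> W))

~G = ~T = F
~N = ~T = F
~G -> ~N = F -> F = T
~S = ~T = F
W | ~S = T | F = T
(~G -> ~N) | (W | ~S) = T | T = T
~P = ~T = F
~G = ~T = F
~P | ~G = F | F = F
(~P | ~G) -> W = F -> T = T
U <-> ((~P | ~G) -> W) = F <-> T = F
((~G -> ~N) | (W | ~S)) -> (U <-> ((~P | ~G) -> W)) = T -> F = F

False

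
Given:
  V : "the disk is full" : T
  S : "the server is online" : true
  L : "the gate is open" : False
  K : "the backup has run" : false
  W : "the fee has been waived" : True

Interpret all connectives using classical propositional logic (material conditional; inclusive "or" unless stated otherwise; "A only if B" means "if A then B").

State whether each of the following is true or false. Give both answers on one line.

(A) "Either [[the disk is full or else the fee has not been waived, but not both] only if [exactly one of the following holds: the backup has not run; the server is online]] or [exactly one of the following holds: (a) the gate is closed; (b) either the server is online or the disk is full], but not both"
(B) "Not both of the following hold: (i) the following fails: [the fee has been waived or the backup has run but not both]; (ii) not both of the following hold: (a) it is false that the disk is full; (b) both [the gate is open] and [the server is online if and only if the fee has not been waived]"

(A) F, (B) T

(A): In symbols: ((V ⊕ ¬W) → (¬K ⊕ S)) ⊕ (¬L ⊕ (S ∨ V))

¬W = ¬T = F
V ⊕ ¬W = T ⊕ F = T
¬K = ¬F = T
¬K ⊕ S = T ⊕ T = F
(V ⊕ ¬W) → (¬K ⊕ S) = T → F = F
¬L = ¬F = T
S ∨ V = T ∨ T = T
¬L ⊕ (S ∨ V) = T ⊕ T = F
((V ⊕ ¬W) → (¬K ⊕ S)) ⊕ (¬L ⊕ (S ∨ V)) = F ⊕ F = F
Thus (A) is false.

(B): In symbols: ¬(W ⊕ K) ↑ (¬V ↑ (L ∧ (S ↔ ¬W)))

W ⊕ K = T ⊕ F = T
¬(W ⊕ K) = ¬T = F
¬V = ¬T = F
¬W = ¬T = F
S ↔ ¬W = T ↔ F = F
L ∧ (S ↔ ¬W) = F ∧ F = F
¬V ↑ (L ∧ (S ↔ ¬W)) = F ↑ F = T
¬(W ⊕ K) ↑ (¬V ↑ (L ∧ (S ↔ ¬W))) = F ↑ T = T
Hence (B) is true.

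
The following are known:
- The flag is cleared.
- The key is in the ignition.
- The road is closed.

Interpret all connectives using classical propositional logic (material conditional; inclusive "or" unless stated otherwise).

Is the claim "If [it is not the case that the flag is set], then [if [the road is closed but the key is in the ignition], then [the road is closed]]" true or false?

The statement is true.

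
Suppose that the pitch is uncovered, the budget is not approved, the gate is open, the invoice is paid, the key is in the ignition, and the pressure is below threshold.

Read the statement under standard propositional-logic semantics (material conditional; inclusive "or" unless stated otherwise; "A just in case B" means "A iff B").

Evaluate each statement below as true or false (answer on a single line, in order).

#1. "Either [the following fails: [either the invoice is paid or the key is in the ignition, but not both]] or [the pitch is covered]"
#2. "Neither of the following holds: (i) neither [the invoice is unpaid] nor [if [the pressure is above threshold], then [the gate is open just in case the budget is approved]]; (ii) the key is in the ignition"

#1 T; #2 F

Let S = "the invoice is paid" (T), U = "the key is in the ignition" (T), P = "the pitch is covered" (F), V = "the pressure is above threshold" (F), R = "the gate is open" (T), Q = "the budget is approved" (F).

#1: This is ~(S xor U) | P.

S xor U = T xor T = F
~(S xor U) = ~F = T
~(S xor U) | P = T | F = T
Hence #1 is true.

#2: In symbols: (~S nor (V -> (R <-> Q))) nor U

~S = ~T = F
R <-> Q = T <-> F = F
V -> (R <-> Q) = F -> F = T
~S nor (V -> (R <-> Q)) = F nor T = F
(~S nor (V -> (R <-> Q))) nor U = F nor T = F
So #2 is false.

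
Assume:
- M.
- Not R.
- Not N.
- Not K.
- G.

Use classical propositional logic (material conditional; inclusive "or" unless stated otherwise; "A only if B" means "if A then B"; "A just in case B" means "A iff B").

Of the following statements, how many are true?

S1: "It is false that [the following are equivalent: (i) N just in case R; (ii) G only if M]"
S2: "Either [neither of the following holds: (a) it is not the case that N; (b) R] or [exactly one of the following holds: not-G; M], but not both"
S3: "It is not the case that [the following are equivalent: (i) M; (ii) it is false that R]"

1

S1: In symbols: not ((N iff R) iff (G -> M))

N iff R = False iff False = True
G -> M = True -> True = True
(N iff R) iff (G -> M) = True iff True = True
not ((N iff R) iff (G -> M)) = not True = False
Thus S1 is false.

S2: Parsed as (not N nor R) xor (not G xor M)

not N = not False = True
not N nor R = True nor False = False
not G = not True = False
not G xor M = False xor True = True
(not N nor R) xor (not G xor M) = False xor True = True
So S2 is true.

S3: This is not (M iff not R).

not R = not False = True
M iff not R = True iff True = True
not (M iff not R) = not True = False
Thus S3 is false.

True statements: 1 (S2).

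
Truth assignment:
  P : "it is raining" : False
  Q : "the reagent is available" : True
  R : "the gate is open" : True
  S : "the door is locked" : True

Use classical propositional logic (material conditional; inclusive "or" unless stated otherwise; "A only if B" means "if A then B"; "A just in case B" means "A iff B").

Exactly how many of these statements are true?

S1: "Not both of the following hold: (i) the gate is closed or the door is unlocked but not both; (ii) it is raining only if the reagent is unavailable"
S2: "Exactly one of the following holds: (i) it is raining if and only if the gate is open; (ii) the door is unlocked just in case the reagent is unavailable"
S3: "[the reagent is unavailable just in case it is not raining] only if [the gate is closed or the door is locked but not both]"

S1: Formalization: (¬R ⊕ ¬S) ↑ (P → ¬Q)

¬R = ¬T = F
¬S = ¬T = F
¬R ⊕ ¬S = F ⊕ F = F
¬Q = ¬T = F
P → ¬Q = F → F = T
(¬R ⊕ ¬S) ↑ (P → ¬Q) = F ↑ T = T
Hence S1 is true.

S2: Parsed as (P ↔ R) ⊕ (¬S ↔ ¬Q)

P ↔ R = F ↔ T = F
¬S = ¬T = F
¬Q = ¬T = F
¬S ↔ ¬Q = F ↔ F = T
(P ↔ R) ⊕ (¬S ↔ ¬Q) = F ⊕ T = T
Thus S2 is true.

S3: In symbols: (¬Q ↔ ¬P) → (¬R ⊕ S)

¬Q = ¬T = F
¬P = ¬F = T
¬Q ↔ ¬P = F ↔ T = F
¬R = ¬T = F
¬R ⊕ S = F ⊕ T = T
(¬Q ↔ ¬P) → (¬R ⊕ S) = F → T = T
So S3 is true.

True statements: 3 (S1, S2, S3).

3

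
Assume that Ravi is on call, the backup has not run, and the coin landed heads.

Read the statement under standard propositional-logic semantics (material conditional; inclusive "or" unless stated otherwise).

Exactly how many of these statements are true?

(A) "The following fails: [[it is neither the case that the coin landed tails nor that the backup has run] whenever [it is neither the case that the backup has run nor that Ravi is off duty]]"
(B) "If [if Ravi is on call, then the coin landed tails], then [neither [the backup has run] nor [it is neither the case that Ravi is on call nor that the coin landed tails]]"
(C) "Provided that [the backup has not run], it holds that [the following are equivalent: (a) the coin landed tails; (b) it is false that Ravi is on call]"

2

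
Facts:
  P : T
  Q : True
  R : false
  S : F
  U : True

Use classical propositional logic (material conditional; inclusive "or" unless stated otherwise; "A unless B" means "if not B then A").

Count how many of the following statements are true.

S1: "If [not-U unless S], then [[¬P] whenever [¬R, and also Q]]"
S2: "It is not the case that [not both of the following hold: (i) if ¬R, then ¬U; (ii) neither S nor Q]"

1

S1: Parsed as (¬U ∨ S) → ((¬R ∧ Q) → ¬P)

¬U = ¬T = F
¬U ∨ S = F ∨ F = F
¬R = ¬F = T
¬R ∧ Q = T ∧ T = T
¬P = ¬T = F
(¬R ∧ Q) → ¬P = T → F = F
(¬U ∨ S) → ((¬R ∧ Q) → ¬P) = F → F = T
Thus S1 is true.

S2: Formalization: ¬((¬R → ¬U) ↑ (S ↓ Q))

¬R = ¬F = T
¬U = ¬T = F
¬R → ¬U = T → F = F
S ↓ Q = F ↓ T = F
(¬R → ¬U) ↑ (S ↓ Q) = F ↑ F = T
¬((¬R → ¬U) ↑ (S ↓ Q)) = ¬T = F
Hence S2 is false.

Count: 1.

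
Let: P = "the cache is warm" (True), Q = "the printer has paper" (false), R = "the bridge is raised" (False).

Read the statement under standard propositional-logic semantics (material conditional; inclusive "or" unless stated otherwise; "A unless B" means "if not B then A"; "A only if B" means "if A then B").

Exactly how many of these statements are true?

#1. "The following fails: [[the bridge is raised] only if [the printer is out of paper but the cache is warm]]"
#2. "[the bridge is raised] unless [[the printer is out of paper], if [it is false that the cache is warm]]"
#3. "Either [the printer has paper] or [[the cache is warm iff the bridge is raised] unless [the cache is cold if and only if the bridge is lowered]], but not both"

#1: Parsed as not (R -> (not Q and P))

not Q = not False = True
not Q and P = True and True = True
R -> (not Q and P) = False -> True = True
not (R -> (not Q and P)) = not True = False
Hence #1 is false.

#2: Parsed as R or (not P -> not Q)

not P = not True = False
not Q = not False = True
not P -> not Q = False -> True = True
R or (not P -> not Q) = False or True = True
So #2 is true.

#3: This is Q xor ((P iff R) or (not P iff not R)).

P iff R = True iff False = False
not P = not True = False
not R = not False = True
not P iff not R = False iff True = False
(P iff R) or (not P iff not R) = False or False = False
Q xor ((P iff R) or (not P iff not R)) = False xor False = False
Hence #3 is false.

1 of the 3 statements is true.

1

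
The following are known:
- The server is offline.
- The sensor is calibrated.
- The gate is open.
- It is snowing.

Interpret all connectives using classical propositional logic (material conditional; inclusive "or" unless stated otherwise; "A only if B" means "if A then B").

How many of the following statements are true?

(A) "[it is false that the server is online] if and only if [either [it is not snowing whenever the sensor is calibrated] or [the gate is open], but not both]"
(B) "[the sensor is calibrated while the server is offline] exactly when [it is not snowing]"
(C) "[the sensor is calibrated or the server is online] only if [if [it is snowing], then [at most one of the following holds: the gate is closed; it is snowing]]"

2

Let U = "the server is online" (F), P = "the sensor is calibrated" (T), R = "it is snowing" (T), V = "the gate is open" (T).

(A): Formalization: ~U <-> ((P -> ~R) xor V)

~U = ~F = T
~R = ~T = F
P -> ~R = T -> F = F
(P -> ~R) xor V = F xor T = T
~U <-> ((P -> ~R) xor V) = T <-> T = T
Hence (A) is true.

(B): Formalization: (P & ~U) <-> ~R

~U = ~F = T
P & ~U = T & T = T
~R = ~T = F
(P & ~U) <-> ~R = T <-> F = F
So (B) is false.

(C): Parsed as (P | U) -> (R -> (~V nand R))

P | U = T | F = T
~V = ~T = F
~V nand R = F nand T = T
R -> (~V nand R) = T -> T = T
(P | U) -> (R -> (~V nand R)) = T -> T = T
So (C) is true.

True statements: 2 ((A), (C)).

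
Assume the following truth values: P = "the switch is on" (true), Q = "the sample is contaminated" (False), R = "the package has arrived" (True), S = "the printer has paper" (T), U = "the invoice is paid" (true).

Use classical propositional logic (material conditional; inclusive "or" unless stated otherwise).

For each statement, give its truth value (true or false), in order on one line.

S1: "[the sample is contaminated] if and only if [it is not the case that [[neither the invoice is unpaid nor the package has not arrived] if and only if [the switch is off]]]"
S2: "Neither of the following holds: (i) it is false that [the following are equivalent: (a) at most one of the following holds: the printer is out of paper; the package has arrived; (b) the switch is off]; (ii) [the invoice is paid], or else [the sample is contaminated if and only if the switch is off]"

S1 F; S2 F

S1: This is Q <-> ~((~U nor ~R) <-> ~P).

~U = ~T = F
~R = ~T = F
~U nor ~R = F nor F = T
~P = ~T = F
(~U nor ~R) <-> ~P = T <-> F = F
~((~U nor ~R) <-> ~P) = ~F = T
Q <-> ~((~U nor ~R) <-> ~P) = F <-> T = F
Hence S1 is false.

S2: Formalization: ~((~S nand R) <-> ~P) nor (U | (Q <-> ~P))

~S = ~T = F
~S nand R = F nand T = T
~P = ~T = F
(~S nand R) <-> ~P = T <-> F = F
~((~S nand R) <-> ~P) = ~F = T
~P = ~T = F
Q <-> ~P = F <-> F = T
U | (Q <-> ~P) = T | T = T
~((~S nand R) <-> ~P) nor (U | (Q <-> ~P)) = T nor T = F
Thus S2 is false.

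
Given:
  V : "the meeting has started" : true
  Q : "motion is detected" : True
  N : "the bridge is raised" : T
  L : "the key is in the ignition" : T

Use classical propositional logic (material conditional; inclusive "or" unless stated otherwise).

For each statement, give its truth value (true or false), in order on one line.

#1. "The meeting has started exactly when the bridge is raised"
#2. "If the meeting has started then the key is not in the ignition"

#1 True, #2 False

#1: This is V ↔ N.

V ↔ N = T ↔ T = T
Thus #1 is true.

#2: This is V → ¬L.

¬L = ¬T = F
V → ¬L = T → F = F
Thus #2 is false.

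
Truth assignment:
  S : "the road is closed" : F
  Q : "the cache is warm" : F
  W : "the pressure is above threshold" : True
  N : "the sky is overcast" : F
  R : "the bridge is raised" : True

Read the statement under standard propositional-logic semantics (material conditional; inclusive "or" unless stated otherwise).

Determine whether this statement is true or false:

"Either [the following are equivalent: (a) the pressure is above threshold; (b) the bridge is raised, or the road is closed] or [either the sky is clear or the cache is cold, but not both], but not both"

Values: W=True, R=True, S=False, N=False, Q=False.
Formalization: (W iff (R or S)) xor (not N xor not Q)

R or S = True or False = True
W iff (R or S) = True iff True = True
not N = not False = True
not Q = not False = True
not N xor not Q = True xor True = False
(W iff (R or S)) xor (not N xor not Q) = True xor False = True

true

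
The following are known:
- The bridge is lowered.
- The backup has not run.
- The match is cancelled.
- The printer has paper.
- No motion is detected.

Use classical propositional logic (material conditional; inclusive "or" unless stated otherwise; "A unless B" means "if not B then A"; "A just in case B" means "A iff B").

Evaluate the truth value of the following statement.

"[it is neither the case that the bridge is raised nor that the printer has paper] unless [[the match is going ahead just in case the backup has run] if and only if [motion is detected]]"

Let P = "the bridge is raised" (False), S = "the printer has paper" (True), R = "the match is cancelled" (True), Q = "the backup has run" (False), U = "motion is detected" (False).
In symbols: (P nor S) or ((not R iff Q) iff U)

P nor S = False nor True = False
not R = not True = False
not R iff Q = False iff False = True
(not R iff Q) iff U = True iff False = False
(P nor S) or ((not R iff Q) iff U) = False or False = False

The statement is false.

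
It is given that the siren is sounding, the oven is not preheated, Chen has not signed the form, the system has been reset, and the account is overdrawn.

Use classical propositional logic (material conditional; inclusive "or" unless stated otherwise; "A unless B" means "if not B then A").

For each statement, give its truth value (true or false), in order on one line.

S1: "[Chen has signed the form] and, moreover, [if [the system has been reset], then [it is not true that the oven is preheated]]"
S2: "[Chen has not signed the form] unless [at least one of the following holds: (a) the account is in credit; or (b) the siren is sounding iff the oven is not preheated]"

Let K = "Chen has signed the form" (F), R = "the system has been reset" (T), V = "the oven is preheated" (F), G = "the account is overdrawn" (T), P = "the siren is sounding" (T).

S1: Formalization: K ∧ (R → ¬V)

¬V = ¬F = T
R → ¬V = T → T = T
K ∧ (R → ¬V) = F ∧ T = F
Hence S1 is false.

S2: This is ¬K ∨ (¬G ∨ (P ↔ ¬V)).

¬K = ¬F = T
¬G = ¬T = F
¬V = ¬F = T
P ↔ ¬V = T ↔ T = T
¬G ∨ (P ↔ ¬V) = F ∨ T = T
¬K ∨ (¬G ∨ (P ↔ ¬V)) = T ∨ T = T
So S2 is true.

S1 False, S2 True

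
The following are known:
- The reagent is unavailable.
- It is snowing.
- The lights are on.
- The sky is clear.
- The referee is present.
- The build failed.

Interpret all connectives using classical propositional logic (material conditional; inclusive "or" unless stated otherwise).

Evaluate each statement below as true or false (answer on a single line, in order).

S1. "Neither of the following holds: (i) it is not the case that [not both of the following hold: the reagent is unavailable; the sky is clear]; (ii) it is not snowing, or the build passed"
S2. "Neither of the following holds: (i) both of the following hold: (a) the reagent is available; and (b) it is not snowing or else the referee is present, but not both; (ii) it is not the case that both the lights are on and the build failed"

S1 F; S2 T

Let P = "the reagent is available" (F), S = "the sky is overcast" (F), Q = "it is snowing" (T), V = "the build passed" (F), U = "the referee is present" (T), R = "the lights are on" (T).

S1: In symbols: ¬(¬P ↑ ¬S) ↓ (¬Q ∨ V)

¬P = ¬F = T
¬S = ¬F = T
¬P ↑ ¬S = T ↑ T = F
¬(¬P ↑ ¬S) = ¬F = T
¬Q = ¬T = F
¬Q ∨ V = F ∨ F = F
¬(¬P ↑ ¬S) ↓ (¬Q ∨ V) = T ↓ F = F
Thus S1 is false.

S2: This is (P ∧ (¬Q ⊕ U)) ↓ (R ↑ ¬V).

¬Q = ¬T = F
¬Q ⊕ U = F ⊕ T = T
P ∧ (¬Q ⊕ U) = F ∧ T = F
¬V = ¬F = T
R ↑ ¬V = T ↑ T = F
(P ∧ (¬Q ⊕ U)) ↓ (R ↑ ¬V) = F ↓ F = T
Hence S2 is true.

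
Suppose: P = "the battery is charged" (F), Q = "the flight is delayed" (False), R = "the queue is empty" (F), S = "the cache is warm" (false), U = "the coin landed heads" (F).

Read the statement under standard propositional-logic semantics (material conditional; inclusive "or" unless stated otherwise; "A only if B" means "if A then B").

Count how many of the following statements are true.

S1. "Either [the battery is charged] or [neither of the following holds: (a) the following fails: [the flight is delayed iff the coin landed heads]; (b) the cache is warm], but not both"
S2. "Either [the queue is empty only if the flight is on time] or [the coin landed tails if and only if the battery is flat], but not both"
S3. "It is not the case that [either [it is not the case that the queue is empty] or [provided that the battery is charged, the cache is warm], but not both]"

S1: In symbols: P ⊕ (¬(Q ↔ U) ↓ S)

Q ↔ U = F ↔ F = T
¬(Q ↔ U) = ¬T = F
¬(Q ↔ U) ↓ S = F ↓ F = T
P ⊕ (¬(Q ↔ U) ↓ S) = F ⊕ T = T
Hence S1 is true.

S2: Formalization: (R → ¬Q) ⊕ (¬U ↔ ¬P)

¬Q = ¬F = T
R → ¬Q = F → T = T
¬U = ¬F = T
¬P = ¬F = T
¬U ↔ ¬P = T ↔ T = T
(R → ¬Q) ⊕ (¬U ↔ ¬P) = T ⊕ T = F
Hence S2 is false.

S3: Formalization: ¬(¬R ⊕ (P → S))

¬R = ¬F = T
P → S = F → F = T
¬R ⊕ (P → S) = T ⊕ T = F
¬(¬R ⊕ (P → S)) = ¬F = T
Thus S3 is true.

True statements: 2 (S1, S3).

2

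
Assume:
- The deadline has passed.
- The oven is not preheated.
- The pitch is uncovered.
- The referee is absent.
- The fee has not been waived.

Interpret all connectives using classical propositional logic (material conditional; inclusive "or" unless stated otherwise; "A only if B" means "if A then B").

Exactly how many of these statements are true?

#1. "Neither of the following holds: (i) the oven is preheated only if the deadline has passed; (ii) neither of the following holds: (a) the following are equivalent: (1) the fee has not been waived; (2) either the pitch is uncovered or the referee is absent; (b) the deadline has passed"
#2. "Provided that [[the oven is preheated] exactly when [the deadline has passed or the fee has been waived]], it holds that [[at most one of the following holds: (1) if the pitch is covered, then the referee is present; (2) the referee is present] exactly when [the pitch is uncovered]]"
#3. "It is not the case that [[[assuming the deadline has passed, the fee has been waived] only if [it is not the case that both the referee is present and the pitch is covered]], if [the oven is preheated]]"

Let Q = "the oven is preheated" (F), P = "the deadline has passed" (T), U = "the fee has been waived" (F), R = "the pitch is covered" (F), S = "the referee is present" (F).

#1: Parsed as (Q → P) ↓ ((¬U ↔ (¬R ∨ ¬S)) ↓ P)

Q → P = F → T = T
¬U = ¬F = T
¬R = ¬F = T
¬S = ¬F = T
¬R ∨ ¬S = T ∨ T = T
¬U ↔ (¬R ∨ ¬S) = T ↔ T = T
(¬U ↔ (¬R ∨ ¬S)) ↓ P = T ↓ T = F
(Q → P) ↓ ((¬U ↔ (¬R ∨ ¬S)) ↓ P) = T ↓ F = F
Thus #1 is false.

#2: In symbols: (Q ↔ (P ∨ U)) → (((R → S) ↑ S) ↔ ¬R)

P ∨ U = T ∨ F = T
Q ↔ (P ∨ U) = F ↔ T = F
R → S = F → F = T
(R → S) ↑ S = T ↑ F = T
¬R = ¬F = T
((R → S) ↑ S) ↔ ¬R = T ↔ T = T
(Q ↔ (P ∨ U)) → (((R → S) ↑ S) ↔ ¬R) = F → T = T
Hence #2 is true.

#3: In symbols: ¬(Q → ((P → U) → (S ↑ R)))

P → U = T → F = F
S ↑ R = F ↑ F = T
(P → U) → (S ↑ R) = F → T = T
Q → ((P → U) → (S ↑ R)) = F → T = T
¬(Q → ((P → U) → (S ↑ R))) = ¬T = F
Thus #3 is false.

True statements: 1 (#2).

1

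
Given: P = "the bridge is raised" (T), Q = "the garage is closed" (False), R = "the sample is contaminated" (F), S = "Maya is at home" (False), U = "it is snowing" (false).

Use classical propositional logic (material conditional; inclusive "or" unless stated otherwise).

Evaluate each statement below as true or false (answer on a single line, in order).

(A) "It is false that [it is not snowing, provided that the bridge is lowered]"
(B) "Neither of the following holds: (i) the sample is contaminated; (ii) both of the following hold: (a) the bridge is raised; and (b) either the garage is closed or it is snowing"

(A): In symbols: ~(~P -> ~U)

~P = ~T = F
~U = ~F = T
~P -> ~U = F -> T = T
~(~P -> ~U) = ~T = F
So (A) is false.

(B): In symbols: R nor (P & (Q | U))

Q | U = F | F = F
P & (Q | U) = T & F = F
R nor (P & (Q | U)) = F nor F = T
Hence (B) is true.

(A) false, (B) true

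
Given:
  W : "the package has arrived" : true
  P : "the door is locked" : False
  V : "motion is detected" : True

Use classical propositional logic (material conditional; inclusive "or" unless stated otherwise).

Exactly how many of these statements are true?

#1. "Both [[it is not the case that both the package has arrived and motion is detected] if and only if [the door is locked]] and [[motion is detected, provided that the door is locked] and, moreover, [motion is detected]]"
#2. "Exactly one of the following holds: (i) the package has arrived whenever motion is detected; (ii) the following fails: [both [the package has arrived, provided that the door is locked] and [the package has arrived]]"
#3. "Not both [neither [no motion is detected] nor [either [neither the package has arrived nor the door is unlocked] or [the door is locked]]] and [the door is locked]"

#1: Formalization: ((W ↑ V) ↔ P) ∧ ((P → V) ∧ V)

W ↑ V = T ↑ T = F
(W ↑ V) ↔ P = F ↔ F = T
P → V = F → T = T
(P → V) ∧ V = T ∧ T = T
((W ↑ V) ↔ P) ∧ ((P → V) ∧ V) = T ∧ T = T
Hence #1 is true.

#2: In symbols: (V → W) ⊕ ¬((P → W) ∧ W)

V → W = T → T = T
P → W = F → T = T
(P → W) ∧ W = T ∧ T = T
¬((P → W) ∧ W) = ¬T = F
(V → W) ⊕ ¬((P → W) ∧ W) = T ⊕ F = T
Thus #2 is true.

#3: Formalization: (¬V ↓ ((W ↓ ¬P) ∨ P)) ↑ P

¬V = ¬T = F
¬P = ¬F = T
W ↓ ¬P = T ↓ T = F
(W ↓ ¬P) ∨ P = F ∨ F = F
¬V ↓ ((W ↓ ¬P) ∨ P) = F ↓ F = T
(¬V ↓ ((W ↓ ¬P) ∨ P)) ↑ P = T ↑ F = T
Hence #3 is true.

True statements: 3 (#1, #2, #3).

3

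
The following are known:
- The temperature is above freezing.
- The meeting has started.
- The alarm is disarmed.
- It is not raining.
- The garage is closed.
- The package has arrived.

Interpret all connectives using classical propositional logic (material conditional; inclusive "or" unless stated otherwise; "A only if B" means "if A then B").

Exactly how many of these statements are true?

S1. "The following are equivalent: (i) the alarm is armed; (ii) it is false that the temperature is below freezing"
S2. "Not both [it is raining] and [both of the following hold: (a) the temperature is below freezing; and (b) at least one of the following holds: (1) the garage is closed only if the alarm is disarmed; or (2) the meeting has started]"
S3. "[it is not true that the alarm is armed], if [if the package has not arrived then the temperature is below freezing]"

Let R = "the alarm is armed" (F), P = "the temperature is below freezing" (F), S = "it is raining" (F), U = "the garage is closed" (T), Q = "the meeting has started" (T), V = "the package has arrived" (T).

S1: Parsed as R <-> ~P

~P = ~F = T
R <-> ~P = F <-> T = F
Hence S1 is false.

S2: In symbols: S nand (P & ((U -> ~R) | Q))

~R = ~F = T
U -> ~R = T -> T = T
(U -> ~R) | Q = T | T = T
P & ((U -> ~R) | Q) = F & T = F
S nand (P & ((U -> ~R) | Q)) = F nand F = T
Hence S2 is true.

S3: This is (~V -> P) -> ~R.

~V = ~T = F
~V -> P = F -> F = T
~R = ~F = T
(~V -> P) -> ~R = T -> T = T
Hence S3 is true.

Count: 2.

2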